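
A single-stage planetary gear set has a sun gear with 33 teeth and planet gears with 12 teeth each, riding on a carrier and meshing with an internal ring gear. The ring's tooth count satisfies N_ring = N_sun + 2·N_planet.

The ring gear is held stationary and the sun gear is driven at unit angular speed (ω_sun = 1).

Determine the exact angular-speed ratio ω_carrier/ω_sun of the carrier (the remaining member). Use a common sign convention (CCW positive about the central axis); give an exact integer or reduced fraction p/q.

N_ring = 33 + 2·12 = 57
33(ω_s−ω_c) = −57(ω_r−ω_c),  ω_r=0, ω_s=1
33(1−ω_c) = −57(0−ω_c)  ⇒  90ω_c = 33  ⇒  ω_c = 11/30
ω_c/ω_s = 11/30

11/30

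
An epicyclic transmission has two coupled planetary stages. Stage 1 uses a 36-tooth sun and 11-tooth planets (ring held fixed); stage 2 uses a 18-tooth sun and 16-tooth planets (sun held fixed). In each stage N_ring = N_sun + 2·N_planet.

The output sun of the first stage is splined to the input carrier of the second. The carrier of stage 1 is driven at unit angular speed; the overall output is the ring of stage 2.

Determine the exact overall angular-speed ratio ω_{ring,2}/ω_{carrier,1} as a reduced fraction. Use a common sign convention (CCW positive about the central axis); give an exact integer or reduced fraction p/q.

799/225

Stage 1: N_ring = 36 + 2·11 = 58
Stage 1: 36(ω_s−ω_c) = −58(ω_r−ω_c),  ω_r=0, ω_c=1
Stage 1: ω_s = 1 − (58/36)(0−1) = 47/18
  ⇒ ω_s¹/ω_c¹ = 47/18
Stage 2: N_ring = 18 + 2·16 = 50
Stage 2: 18(ω_s−ω_c) = −50(ω_r−ω_c),  ω_s=0, ω_c=1
Stage 2: ω_r = 1 − (18/50)(0−1) = 34/25
  ⇒ ω_r²/ω_c² = 34/25
Coupling ω_c² = ω_s¹ ⇒ overall = 47/18 × 34/25 = 799/225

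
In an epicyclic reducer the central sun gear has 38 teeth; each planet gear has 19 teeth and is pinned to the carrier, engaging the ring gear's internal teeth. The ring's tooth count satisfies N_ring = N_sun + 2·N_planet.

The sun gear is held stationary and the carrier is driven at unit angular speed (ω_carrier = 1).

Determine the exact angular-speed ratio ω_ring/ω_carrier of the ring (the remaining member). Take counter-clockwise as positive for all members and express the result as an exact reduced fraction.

3/2

N_ring = 38 + 2·19 = 76
38(ω_s−ω_c) = −76(ω_r−ω_c),  ω_s=0, ω_c=1
ω_r = 1 − (38/76)(0−1) = 3/2
ω_r/ω_c = 3/2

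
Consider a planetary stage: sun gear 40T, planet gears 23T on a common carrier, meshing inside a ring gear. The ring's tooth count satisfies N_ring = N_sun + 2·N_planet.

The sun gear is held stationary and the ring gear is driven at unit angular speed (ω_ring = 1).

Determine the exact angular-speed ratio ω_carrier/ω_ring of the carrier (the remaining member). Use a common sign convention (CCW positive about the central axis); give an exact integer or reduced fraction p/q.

N_ring = 40 + 2·23 = 86
40(ω_s−ω_c) = −86(ω_r−ω_c),  ω_s=0, ω_r=1
40(0−ω_c) = −86(1−ω_c)  ⇒  126ω_c = 86  ⇒  ω_c = 43/63
ω_c/ω_r = 43/63

43/63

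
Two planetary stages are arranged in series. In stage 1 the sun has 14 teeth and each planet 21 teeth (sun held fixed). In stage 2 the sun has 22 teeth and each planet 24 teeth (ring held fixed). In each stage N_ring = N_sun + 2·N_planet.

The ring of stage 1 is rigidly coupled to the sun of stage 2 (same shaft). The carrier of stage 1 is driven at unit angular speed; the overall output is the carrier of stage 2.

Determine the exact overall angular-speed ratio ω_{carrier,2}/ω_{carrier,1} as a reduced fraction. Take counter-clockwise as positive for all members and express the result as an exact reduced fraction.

55/184

Stage 1: N_ring = 14 + 2·21 = 56
Stage 1: 14(ω_s−ω_c) = −56(ω_r−ω_c),  ω_s=0, ω_c=1
Stage 1: ω_r = 1 − (14/56)(0−1) = 5/4
  ⇒ ω_r¹/ω_c¹ = 5/4
Stage 2: N_ring = 22 + 2·24 = 70
Stage 2: 22(ω_s−ω_c) = −70(ω_r−ω_c),  ω_r=0, ω_s=1
Stage 2: 22(1−ω_c) = −70(0−ω_c)  ⇒  92ω_c = 22  ⇒  ω_c = 11/46
  ⇒ ω_c²/ω_s² = 11/46
Coupling ω_s² = ω_r¹ ⇒ overall = 5/4 × 11/46 = 55/184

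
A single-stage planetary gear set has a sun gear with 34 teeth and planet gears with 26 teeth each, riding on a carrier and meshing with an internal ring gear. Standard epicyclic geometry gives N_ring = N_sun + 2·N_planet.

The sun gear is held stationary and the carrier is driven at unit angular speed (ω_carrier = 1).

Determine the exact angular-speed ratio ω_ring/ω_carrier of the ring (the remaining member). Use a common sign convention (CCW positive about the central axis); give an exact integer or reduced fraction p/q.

N_ring = 34 + 2·26 = 86
34(ω_s−ω_c) = −86(ω_r−ω_c),  ω_s=0, ω_c=1
ω_r = 1 − (34/86)(0−1) = 60/43
ω_r/ω_c = 60/43

60/43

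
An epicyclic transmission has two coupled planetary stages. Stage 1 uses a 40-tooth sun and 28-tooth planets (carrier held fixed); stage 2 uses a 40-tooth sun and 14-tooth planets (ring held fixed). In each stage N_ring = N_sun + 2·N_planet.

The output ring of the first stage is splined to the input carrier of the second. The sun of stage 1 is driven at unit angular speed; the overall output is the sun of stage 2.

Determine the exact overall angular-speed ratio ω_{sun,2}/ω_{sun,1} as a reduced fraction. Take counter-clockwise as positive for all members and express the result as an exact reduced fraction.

Stage 1: N_ring = 40 + 2·28 = 96
Stage 1: 40(ω_s−ω_c) = −96(ω_r−ω_c),  ω_c=0, ω_s=1
Stage 1: ω_r = 0 − (40/96)(1−0) = -5/12
  ⇒ ω_r¹/ω_s¹ = -5/12
Stage 2: N_ring = 40 + 2·14 = 68
Stage 2: 40(ω_s−ω_c) = −68(ω_r−ω_c),  ω_r=0, ω_c=1
Stage 2: ω_s = 1 − (68/40)(0−1) = 27/10
  ⇒ ω_s²/ω_c² = 27/10
Coupling ω_c² = ω_r¹ ⇒ overall = -5/12 × 27/10 = -9/8

-9/8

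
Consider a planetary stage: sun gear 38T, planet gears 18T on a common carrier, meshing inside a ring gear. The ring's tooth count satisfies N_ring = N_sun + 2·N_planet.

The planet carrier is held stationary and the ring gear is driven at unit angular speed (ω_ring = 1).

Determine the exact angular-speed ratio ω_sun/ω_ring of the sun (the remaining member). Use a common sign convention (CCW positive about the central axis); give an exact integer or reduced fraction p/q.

N_ring = 38 + 2·18 = 74
38(ω_s−ω_c) = −74(ω_r−ω_c),  ω_c=0, ω_r=1
ω_s = 0 − (74/38)(1−0) = -37/19
ω_s/ω_r = -37/19

-37/19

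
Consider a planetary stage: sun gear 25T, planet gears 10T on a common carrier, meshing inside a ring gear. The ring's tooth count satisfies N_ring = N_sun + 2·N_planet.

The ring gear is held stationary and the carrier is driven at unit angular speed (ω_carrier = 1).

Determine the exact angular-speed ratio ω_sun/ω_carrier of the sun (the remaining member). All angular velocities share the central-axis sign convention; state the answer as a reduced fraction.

14/5

N_ring = 25 + 2·10 = 45
25(ω_s−ω_c) = −45(ω_r−ω_c),  ω_r=0, ω_c=1
ω_s = 1 − (45/25)(0−1) = 14/5
ω_s/ω_c = 14/5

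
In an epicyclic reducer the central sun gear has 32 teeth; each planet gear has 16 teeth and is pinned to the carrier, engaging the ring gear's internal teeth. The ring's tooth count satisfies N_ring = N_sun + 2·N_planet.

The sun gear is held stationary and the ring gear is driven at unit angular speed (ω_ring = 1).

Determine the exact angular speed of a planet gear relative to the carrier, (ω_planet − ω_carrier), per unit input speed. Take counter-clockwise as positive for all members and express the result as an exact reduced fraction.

4/3

N_ring = 32 + 2·16 = 64
32(ω_s−ω_c) = −64(ω_r−ω_c),  ω_s=0, ω_r=1
32(0−ω_c) = −64(1−ω_c)  ⇒  96ω_c = 64  ⇒  ω_c = 2/3
sun–planet: 32·(0−2/3) = −16·(ω_p−ω_c)  ⇒  ω_p−ω_c = −(32/16)·(-2/3) = 4/3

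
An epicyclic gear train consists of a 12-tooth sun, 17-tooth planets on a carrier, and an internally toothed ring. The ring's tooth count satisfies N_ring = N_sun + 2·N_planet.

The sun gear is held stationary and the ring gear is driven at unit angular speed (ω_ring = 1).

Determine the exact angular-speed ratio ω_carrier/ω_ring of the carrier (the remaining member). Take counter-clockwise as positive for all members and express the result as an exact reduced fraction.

N_ring = 12 + 2·17 = 46
12(ω_s−ω_c) = −46(ω_r−ω_c),  ω_s=0, ω_r=1
12(0−ω_c) = −46(1−ω_c)  ⇒  58ω_c = 46  ⇒  ω_c = 23/29
ω_c/ω_r = 23/29

23/29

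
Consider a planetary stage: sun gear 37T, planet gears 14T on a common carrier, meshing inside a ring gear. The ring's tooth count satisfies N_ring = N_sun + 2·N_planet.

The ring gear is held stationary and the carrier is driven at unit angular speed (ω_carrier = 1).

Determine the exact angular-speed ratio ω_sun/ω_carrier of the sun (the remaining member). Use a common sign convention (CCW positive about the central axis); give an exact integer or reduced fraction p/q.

N_ring = 37 + 2·14 = 65
37(ω_s−ω_c) = −65(ω_r−ω_c),  ω_r=0, ω_c=1
ω_s = 1 − (65/37)(0−1) = 102/37
ω_s/ω_c = 102/37

102/37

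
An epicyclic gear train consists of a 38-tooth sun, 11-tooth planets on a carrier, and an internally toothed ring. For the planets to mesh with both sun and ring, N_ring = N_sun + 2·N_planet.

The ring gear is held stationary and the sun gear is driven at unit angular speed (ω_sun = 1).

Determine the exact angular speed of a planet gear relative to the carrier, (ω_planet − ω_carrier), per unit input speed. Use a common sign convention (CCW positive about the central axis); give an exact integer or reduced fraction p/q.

N_ring = 38 + 2·11 = 60
38(ω_s−ω_c) = −60(ω_r−ω_c),  ω_r=0, ω_s=1
38(1−ω_c) = −60(0−ω_c)  ⇒  98ω_c = 38  ⇒  ω_c = 19/49
sun–planet: 38·(1−19/49) = −11·(ω_p−ω_c)  ⇒  ω_p−ω_c = −(38/11)·(30/49) = -1140/539

-1140/539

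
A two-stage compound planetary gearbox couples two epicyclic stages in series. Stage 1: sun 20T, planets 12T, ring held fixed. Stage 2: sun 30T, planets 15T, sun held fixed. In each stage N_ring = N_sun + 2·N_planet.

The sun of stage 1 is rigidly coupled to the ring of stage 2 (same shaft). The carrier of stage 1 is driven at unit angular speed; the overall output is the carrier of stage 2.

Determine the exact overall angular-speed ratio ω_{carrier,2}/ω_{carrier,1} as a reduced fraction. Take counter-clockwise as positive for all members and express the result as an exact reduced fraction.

32/15

Stage 1: N_ring = 20 + 2·12 = 44
Stage 1: 20(ω_s−ω_c) = −44(ω_r−ω_c),  ω_r=0, ω_c=1
Stage 1: ω_s = 1 − (44/20)(0−1) = 16/5
  ⇒ ω_s¹/ω_c¹ = 16/5
Stage 2: N_ring = 30 + 2·15 = 60
Stage 2: 30(ω_s−ω_c) = −60(ω_r−ω_c),  ω_s=0, ω_r=1
Stage 2: 30(0−ω_c) = −60(1−ω_c)  ⇒  90ω_c = 60  ⇒  ω_c = 2/3
  ⇒ ω_c²/ω_r² = 2/3
Coupling ω_r² = ω_s¹ ⇒ overall = 16/5 × 2/3 = 32/15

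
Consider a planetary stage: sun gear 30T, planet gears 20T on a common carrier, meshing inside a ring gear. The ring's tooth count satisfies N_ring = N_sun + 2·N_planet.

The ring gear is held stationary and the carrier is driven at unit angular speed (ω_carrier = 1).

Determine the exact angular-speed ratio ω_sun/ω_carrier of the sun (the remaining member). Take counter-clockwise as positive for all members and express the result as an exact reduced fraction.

10/3

N_ring = 30 + 2·20 = 70
30(ω_s−ω_c) = −70(ω_r−ω_c),  ω_r=0, ω_c=1
ω_s = 1 − (70/30)(0−1) = 10/3
ω_s/ω_c = 10/3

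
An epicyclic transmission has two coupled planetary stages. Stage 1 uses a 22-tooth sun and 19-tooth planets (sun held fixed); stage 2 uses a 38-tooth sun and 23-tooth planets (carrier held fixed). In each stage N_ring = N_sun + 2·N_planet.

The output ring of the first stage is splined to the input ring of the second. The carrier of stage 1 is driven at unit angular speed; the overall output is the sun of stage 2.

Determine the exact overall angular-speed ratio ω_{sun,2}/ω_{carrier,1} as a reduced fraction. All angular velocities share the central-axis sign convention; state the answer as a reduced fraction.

Stage 1: N_ring = 22 + 2·19 = 60
Stage 1: 22(ω_s−ω_c) = −60(ω_r−ω_c),  ω_s=0, ω_c=1
Stage 1: ω_r = 1 − (22/60)(0−1) = 41/30
  ⇒ ω_r¹/ω_c¹ = 41/30
Stage 2: N_ring = 38 + 2·23 = 84
Stage 2: 38(ω_s−ω_c) = −84(ω_r−ω_c),  ω_c=0, ω_r=1
Stage 2: ω_s = 0 − (84/38)(1−0) = -42/19
  ⇒ ω_s²/ω_r² = -42/19
Coupling ω_r² = ω_r¹ ⇒ overall = 41/30 × -42/19 = -287/95

-287/95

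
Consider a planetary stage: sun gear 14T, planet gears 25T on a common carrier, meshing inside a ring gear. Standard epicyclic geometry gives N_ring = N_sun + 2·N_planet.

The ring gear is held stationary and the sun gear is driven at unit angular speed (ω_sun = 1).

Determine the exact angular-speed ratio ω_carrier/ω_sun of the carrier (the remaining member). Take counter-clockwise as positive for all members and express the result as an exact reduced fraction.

7/39

N_ring = 14 + 2·25 = 64
14(ω_s−ω_c) = −64(ω_r−ω_c),  ω_r=0, ω_s=1
14(1−ω_c) = −64(0−ω_c)  ⇒  78ω_c = 14  ⇒  ω_c = 7/39
ω_c/ω_s = 7/39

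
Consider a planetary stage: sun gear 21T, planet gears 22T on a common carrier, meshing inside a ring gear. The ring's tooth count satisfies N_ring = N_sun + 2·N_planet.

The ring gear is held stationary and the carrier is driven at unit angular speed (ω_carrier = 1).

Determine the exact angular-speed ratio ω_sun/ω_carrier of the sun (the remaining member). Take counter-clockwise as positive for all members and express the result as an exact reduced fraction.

86/21

N_ring = 21 + 2·22 = 65
21(ω_s−ω_c) = −65(ω_r−ω_c),  ω_r=0, ω_c=1
ω_s = 1 − (65/21)(0−1) = 86/21
ω_s/ω_c = 86/21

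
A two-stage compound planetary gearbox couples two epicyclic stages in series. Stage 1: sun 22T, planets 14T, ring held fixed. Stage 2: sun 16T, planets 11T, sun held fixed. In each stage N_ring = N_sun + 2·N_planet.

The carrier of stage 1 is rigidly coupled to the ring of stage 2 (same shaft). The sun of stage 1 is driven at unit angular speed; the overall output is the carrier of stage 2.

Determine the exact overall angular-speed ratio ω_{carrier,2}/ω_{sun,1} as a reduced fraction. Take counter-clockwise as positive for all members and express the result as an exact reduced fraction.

Stage 1: N_ring = 22 + 2·14 = 50
Stage 1: 22(ω_s−ω_c) = −50(ω_r−ω_c),  ω_r=0, ω_s=1
Stage 1: 22(1−ω_c) = −50(0−ω_c)  ⇒  72ω_c = 22  ⇒  ω_c = 11/36
  ⇒ ω_c¹/ω_s¹ = 11/36
Stage 2: N_ring = 16 + 2·11 = 38
Stage 2: 16(ω_s−ω_c) = −38(ω_r−ω_c),  ω_s=0, ω_r=1
Stage 2: 16(0−ω_c) = −38(1−ω_c)  ⇒  54ω_c = 38  ⇒  ω_c = 19/27
  ⇒ ω_c²/ω_r² = 19/27
Coupling ω_r² = ω_c¹ ⇒ overall = 11/36 × 19/27 = 209/972

209/972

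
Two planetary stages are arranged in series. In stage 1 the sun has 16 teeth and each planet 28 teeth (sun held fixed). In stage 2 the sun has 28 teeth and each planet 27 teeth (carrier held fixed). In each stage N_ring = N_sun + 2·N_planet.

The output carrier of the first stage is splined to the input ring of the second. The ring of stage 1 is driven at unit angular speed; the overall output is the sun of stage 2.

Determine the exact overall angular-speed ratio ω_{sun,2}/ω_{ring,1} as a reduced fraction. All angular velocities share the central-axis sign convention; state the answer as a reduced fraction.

-369/154

Stage 1: N_ring = 16 + 2·28 = 72
Stage 1: 16(ω_s−ω_c) = −72(ω_r−ω_c),  ω_s=0, ω_r=1
Stage 1: 16(0−ω_c) = −72(1−ω_c)  ⇒  88ω_c = 72  ⇒  ω_c = 9/11
  ⇒ ω_c¹/ω_r¹ = 9/11
Stage 2: N_ring = 28 + 2·27 = 82
Stage 2: 28(ω_s−ω_c) = −82(ω_r−ω_c),  ω_c=0, ω_r=1
Stage 2: ω_s = 0 − (82/28)(1−0) = -41/14
  ⇒ ω_s²/ω_r² = -41/14
Coupling ω_r² = ω_c¹ ⇒ overall = 9/11 × -41/14 = -369/154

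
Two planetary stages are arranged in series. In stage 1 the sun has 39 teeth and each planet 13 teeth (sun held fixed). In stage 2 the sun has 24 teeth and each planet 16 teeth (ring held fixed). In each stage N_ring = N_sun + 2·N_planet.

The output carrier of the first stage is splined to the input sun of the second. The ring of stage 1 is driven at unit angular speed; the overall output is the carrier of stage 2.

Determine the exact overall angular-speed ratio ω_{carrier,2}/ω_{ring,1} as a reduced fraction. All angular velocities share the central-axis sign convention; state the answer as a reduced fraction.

Stage 1: N_ring = 39 + 2·13 = 65
Stage 1: 39(ω_s−ω_c) = −65(ω_r−ω_c),  ω_s=0, ω_r=1
Stage 1: 39(0−ω_c) = −65(1−ω_c)  ⇒  104ω_c = 65  ⇒  ω_c = 5/8
  ⇒ ω_c¹/ω_r¹ = 5/8
Stage 2: N_ring = 24 + 2·16 = 56
Stage 2: 24(ω_s−ω_c) = −56(ω_r−ω_c),  ω_r=0, ω_s=1
Stage 2: 24(1−ω_c) = −56(0−ω_c)  ⇒  80ω_c = 24  ⇒  ω_c = 3/10
  ⇒ ω_c²/ω_s² = 3/10
Coupling ω_s² = ω_c¹ ⇒ overall = 5/8 × 3/10 = 3/16

3/16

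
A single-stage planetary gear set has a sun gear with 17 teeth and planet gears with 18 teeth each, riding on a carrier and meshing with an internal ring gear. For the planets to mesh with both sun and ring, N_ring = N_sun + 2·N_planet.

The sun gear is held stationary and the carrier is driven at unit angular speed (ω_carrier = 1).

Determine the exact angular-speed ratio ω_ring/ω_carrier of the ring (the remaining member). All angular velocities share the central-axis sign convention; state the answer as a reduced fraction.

N_ring = 17 + 2·18 = 53
17(ω_s−ω_c) = −53(ω_r−ω_c),  ω_s=0, ω_c=1
ω_r = 1 − (17/53)(0−1) = 70/53
ω_r/ω_c = 70/53

70/53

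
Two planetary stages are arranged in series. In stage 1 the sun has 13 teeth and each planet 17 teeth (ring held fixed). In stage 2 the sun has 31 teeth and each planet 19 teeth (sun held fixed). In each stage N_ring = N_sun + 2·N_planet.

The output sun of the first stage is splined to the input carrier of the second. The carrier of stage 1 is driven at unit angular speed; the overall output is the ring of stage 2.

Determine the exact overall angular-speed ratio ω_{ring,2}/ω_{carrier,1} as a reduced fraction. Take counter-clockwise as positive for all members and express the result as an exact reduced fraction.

2000/299

Stage 1: N_ring = 13 + 2·17 = 47
Stage 1: 13(ω_s−ω_c) = −47(ω_r−ω_c),  ω_r=0, ω_c=1
Stage 1: ω_s = 1 − (47/13)(0−1) = 60/13
  ⇒ ω_s¹/ω_c¹ = 60/13
Stage 2: N_ring = 31 + 2·19 = 69
Stage 2: 31(ω_s−ω_c) = −69(ω_r−ω_c),  ω_s=0, ω_c=1
Stage 2: ω_r = 1 − (31/69)(0−1) = 100/69
  ⇒ ω_r²/ω_c² = 100/69
Coupling ω_c² = ω_s¹ ⇒ overall = 60/13 × 100/69 = 2000/299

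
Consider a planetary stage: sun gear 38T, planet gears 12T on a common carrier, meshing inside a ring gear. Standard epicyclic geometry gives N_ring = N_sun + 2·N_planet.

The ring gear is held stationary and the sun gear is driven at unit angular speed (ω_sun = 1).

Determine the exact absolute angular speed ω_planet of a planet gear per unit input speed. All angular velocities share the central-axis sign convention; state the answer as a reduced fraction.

N_ring = 38 + 2·12 = 62
38(ω_s−ω_c) = −62(ω_r−ω_c),  ω_r=0, ω_s=1
38(1−ω_c) = −62(0−ω_c)  ⇒  100ω_c = 38  ⇒  ω_c = 19/50
sun–planet: 38·(1−19/50) = −12·(ω_p−ω_c)  ⇒  ω_p−ω_c = −(38/12)·(31/50) = -589/300
ω_p = 19/50 − 589/300 = -19/12

-19/12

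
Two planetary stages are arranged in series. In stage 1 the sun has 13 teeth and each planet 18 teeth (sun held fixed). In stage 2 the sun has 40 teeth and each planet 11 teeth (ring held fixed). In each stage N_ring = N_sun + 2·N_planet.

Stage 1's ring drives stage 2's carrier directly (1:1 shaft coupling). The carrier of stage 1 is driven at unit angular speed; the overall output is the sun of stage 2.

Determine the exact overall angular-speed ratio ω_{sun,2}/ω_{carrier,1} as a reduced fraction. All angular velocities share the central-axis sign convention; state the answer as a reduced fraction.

1581/490

Stage 1: N_ring = 13 + 2·18 = 49
Stage 1: 13(ω_s−ω_c) = −49(ω_r−ω_c),  ω_s=0, ω_c=1
Stage 1: ω_r = 1 − (13/49)(0−1) = 62/49
  ⇒ ω_r¹/ω_c¹ = 62/49
Stage 2: N_ring = 40 + 2·11 = 62
Stage 2: 40(ω_s−ω_c) = −62(ω_r−ω_c),  ω_r=0, ω_c=1
Stage 2: ω_s = 1 − (62/40)(0−1) = 51/20
  ⇒ ω_s²/ω_c² = 51/20
Coupling ω_c² = ω_r¹ ⇒ overall = 62/49 × 51/20 = 1581/490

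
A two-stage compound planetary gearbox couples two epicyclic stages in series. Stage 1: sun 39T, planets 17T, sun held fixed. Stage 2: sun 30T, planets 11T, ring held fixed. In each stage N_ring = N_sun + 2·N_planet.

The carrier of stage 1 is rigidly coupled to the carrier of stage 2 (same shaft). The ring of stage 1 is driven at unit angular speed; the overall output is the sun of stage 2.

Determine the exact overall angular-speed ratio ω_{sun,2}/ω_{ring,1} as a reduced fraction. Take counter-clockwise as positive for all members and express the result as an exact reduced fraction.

2993/1680

Stage 1: N_ring = 39 + 2·17 = 73
Stage 1: 39(ω_s−ω_c) = −73(ω_r−ω_c),  ω_s=0, ω_r=1
Stage 1: 39(0−ω_c) = −73(1−ω_c)  ⇒  112ω_c = 73  ⇒  ω_c = 73/112
  ⇒ ω_c¹/ω_r¹ = 73/112
Stage 2: N_ring = 30 + 2·11 = 52
Stage 2: 30(ω_s−ω_c) = −52(ω_r−ω_c),  ω_r=0, ω_c=1
Stage 2: ω_s = 1 − (52/30)(0−1) = 41/15
  ⇒ ω_s²/ω_c² = 41/15
Coupling ω_c² = ω_c¹ ⇒ overall = 73/112 × 41/15 = 2993/1680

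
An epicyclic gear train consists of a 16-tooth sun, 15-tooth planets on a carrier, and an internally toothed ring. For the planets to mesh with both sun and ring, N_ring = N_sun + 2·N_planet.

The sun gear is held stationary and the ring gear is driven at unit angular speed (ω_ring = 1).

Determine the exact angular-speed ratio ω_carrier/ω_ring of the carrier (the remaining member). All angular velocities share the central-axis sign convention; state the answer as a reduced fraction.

N_ring = 16 + 2·15 = 46
16(ω_s−ω_c) = −46(ω_r−ω_c),  ω_s=0, ω_r=1
16(0−ω_c) = −46(1−ω_c)  ⇒  62ω_c = 46  ⇒  ω_c = 23/31
ω_c/ω_r = 23/31

23/31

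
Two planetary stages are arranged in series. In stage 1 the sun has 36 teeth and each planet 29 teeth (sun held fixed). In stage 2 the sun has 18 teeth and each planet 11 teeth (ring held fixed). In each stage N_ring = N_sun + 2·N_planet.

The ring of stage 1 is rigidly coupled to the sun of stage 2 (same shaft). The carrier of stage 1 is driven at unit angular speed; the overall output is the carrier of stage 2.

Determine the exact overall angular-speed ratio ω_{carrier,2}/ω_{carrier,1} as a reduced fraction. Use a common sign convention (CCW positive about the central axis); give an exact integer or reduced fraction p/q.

Stage 1: N_ring = 36 + 2·29 = 94
Stage 1: 36(ω_s−ω_c) = −94(ω_r−ω_c),  ω_s=0, ω_c=1
Stage 1: ω_r = 1 − (36/94)(0−1) = 65/47
  ⇒ ω_r¹/ω_c¹ = 65/47
Stage 2: N_ring = 18 + 2·11 = 40
Stage 2: 18(ω_s−ω_c) = −40(ω_r−ω_c),  ω_r=0, ω_s=1
Stage 2: 18(1−ω_c) = −40(0−ω_c)  ⇒  58ω_c = 18  ⇒  ω_c = 9/29
  ⇒ ω_c²/ω_s² = 9/29
Coupling ω_s² = ω_r¹ ⇒ overall = 65/47 × 9/29 = 585/1363

585/1363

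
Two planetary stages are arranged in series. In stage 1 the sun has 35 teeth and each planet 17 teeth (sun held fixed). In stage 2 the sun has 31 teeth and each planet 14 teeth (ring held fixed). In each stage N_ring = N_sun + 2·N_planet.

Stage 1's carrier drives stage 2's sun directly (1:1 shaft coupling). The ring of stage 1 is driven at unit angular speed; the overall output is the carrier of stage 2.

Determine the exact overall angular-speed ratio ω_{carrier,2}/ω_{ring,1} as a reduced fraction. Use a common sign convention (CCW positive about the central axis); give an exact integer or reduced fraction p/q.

713/3120

Stage 1: N_ring = 35 + 2·17 = 69
Stage 1: 35(ω_s−ω_c) = −69(ω_r−ω_c),  ω_s=0, ω_r=1
Stage 1: 35(0−ω_c) = −69(1−ω_c)  ⇒  104ω_c = 69  ⇒  ω_c = 69/104
  ⇒ ω_c¹/ω_r¹ = 69/104
Stage 2: N_ring = 31 + 2·14 = 59
Stage 2: 31(ω_s−ω_c) = −59(ω_r−ω_c),  ω_r=0, ω_s=1
Stage 2: 31(1−ω_c) = −59(0−ω_c)  ⇒  90ω_c = 31  ⇒  ω_c = 31/90
  ⇒ ω_c²/ω_s² = 31/90
Coupling ω_s² = ω_c¹ ⇒ overall = 69/104 × 31/90 = 713/3120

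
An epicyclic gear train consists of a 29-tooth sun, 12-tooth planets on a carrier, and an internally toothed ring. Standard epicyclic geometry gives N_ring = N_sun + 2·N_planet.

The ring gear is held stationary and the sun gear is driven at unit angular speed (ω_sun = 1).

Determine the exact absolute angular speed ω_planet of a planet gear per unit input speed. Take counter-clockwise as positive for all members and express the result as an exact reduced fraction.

N_ring = 29 + 2·12 = 53
29(ω_s−ω_c) = −53(ω_r−ω_c),  ω_r=0, ω_s=1
29(1−ω_c) = −53(0−ω_c)  ⇒  82ω_c = 29  ⇒  ω_c = 29/82
sun–planet: 29·(1−29/82) = −12·(ω_p−ω_c)  ⇒  ω_p−ω_c = −(29/12)·(53/82) = -1537/984
ω_p = 29/82 − 1537/984 = -29/24

-29/24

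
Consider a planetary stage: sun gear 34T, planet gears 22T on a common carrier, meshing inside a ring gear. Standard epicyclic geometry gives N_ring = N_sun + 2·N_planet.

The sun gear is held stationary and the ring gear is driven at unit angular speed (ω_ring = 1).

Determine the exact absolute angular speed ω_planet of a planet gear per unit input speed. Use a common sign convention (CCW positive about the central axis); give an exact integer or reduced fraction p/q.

N_ring = 34 + 2·22 = 78
34(ω_s−ω_c) = −78(ω_r−ω_c),  ω_s=0, ω_r=1
34(0−ω_c) = −78(1−ω_c)  ⇒  112ω_c = 78  ⇒  ω_c = 39/56
sun–planet: 34·(0−39/56) = −22·(ω_p−ω_c)  ⇒  ω_p−ω_c = −(34/22)·(-39/56) = 663/616
ω_p = 39/56 + 663/616 = 39/22

39/22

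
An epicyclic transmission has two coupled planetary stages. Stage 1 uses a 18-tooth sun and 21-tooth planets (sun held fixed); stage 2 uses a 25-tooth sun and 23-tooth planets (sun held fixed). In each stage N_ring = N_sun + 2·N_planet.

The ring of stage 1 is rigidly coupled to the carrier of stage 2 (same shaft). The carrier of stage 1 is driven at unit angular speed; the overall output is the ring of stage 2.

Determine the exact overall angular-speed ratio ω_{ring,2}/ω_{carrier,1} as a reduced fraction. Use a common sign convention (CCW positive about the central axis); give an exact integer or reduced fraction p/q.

Stage 1: N_ring = 18 + 2·21 = 60
Stage 1: 18(ω_s−ω_c) = −60(ω_r−ω_c),  ω_s=0, ω_c=1
Stage 1: ω_r = 1 − (18/60)(0−1) = 13/10
  ⇒ ω_r¹/ω_c¹ = 13/10
Stage 2: N_ring = 25 + 2·23 = 71
Stage 2: 25(ω_s−ω_c) = −71(ω_r−ω_c),  ω_s=0, ω_c=1
Stage 2: ω_r = 1 − (25/71)(0−1) = 96/71
  ⇒ ω_r²/ω_c² = 96/71
Coupling ω_c² = ω_r¹ ⇒ overall = 13/10 × 96/71 = 624/355

624/355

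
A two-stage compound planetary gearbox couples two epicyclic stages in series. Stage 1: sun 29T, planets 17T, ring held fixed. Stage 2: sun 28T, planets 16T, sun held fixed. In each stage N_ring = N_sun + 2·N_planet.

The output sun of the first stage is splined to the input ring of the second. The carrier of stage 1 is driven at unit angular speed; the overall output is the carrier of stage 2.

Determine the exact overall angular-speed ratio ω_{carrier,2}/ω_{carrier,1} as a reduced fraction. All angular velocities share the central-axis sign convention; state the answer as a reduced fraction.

690/319

Stage 1: N_ring = 29 + 2·17 = 63
Stage 1: 29(ω_s−ω_c) = −63(ω_r−ω_c),  ω_r=0, ω_c=1
Stage 1: ω_s = 1 − (63/29)(0−1) = 92/29
  ⇒ ω_s¹/ω_c¹ = 92/29
Stage 2: N_ring = 28 + 2·16 = 60
Stage 2: 28(ω_s−ω_c) = −60(ω_r−ω_c),  ω_s=0, ω_r=1
Stage 2: 28(0−ω_c) = −60(1−ω_c)  ⇒  88ω_c = 60  ⇒  ω_c = 15/22
  ⇒ ω_c²/ω_r² = 15/22
Coupling ω_r² = ω_s¹ ⇒ overall = 92/29 × 15/22 = 690/319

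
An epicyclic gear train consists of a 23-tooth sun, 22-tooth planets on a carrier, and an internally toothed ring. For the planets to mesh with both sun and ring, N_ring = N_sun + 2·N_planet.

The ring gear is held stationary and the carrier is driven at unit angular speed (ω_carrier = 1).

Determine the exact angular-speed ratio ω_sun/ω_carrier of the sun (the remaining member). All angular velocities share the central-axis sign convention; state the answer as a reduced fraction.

N_ring = 23 + 2·22 = 67
23(ω_s−ω_c) = −67(ω_r−ω_c),  ω_r=0, ω_c=1
ω_s = 1 − (67/23)(0−1) = 90/23
ω_s/ω_c = 90/23

90/23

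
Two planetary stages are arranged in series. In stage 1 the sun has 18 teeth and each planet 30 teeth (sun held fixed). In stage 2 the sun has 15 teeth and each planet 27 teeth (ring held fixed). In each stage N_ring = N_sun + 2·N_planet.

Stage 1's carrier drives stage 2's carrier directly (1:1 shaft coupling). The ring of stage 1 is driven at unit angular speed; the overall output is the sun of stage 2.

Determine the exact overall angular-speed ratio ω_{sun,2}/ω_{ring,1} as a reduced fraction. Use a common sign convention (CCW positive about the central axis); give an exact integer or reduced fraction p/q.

91/20

Stage 1: N_ring = 18 + 2·30 = 78
Stage 1: 18(ω_s−ω_c) = −78(ω_r−ω_c),  ω_s=0, ω_r=1
Stage 1: 18(0−ω_c) = −78(1−ω_c)  ⇒  96ω_c = 78  ⇒  ω_c = 13/16
  ⇒ ω_c¹/ω_r¹ = 13/16
Stage 2: N_ring = 15 + 2·27 = 69
Stage 2: 15(ω_s−ω_c) = −69(ω_r−ω_c),  ω_r=0, ω_c=1
Stage 2: ω_s = 1 − (69/15)(0−1) = 28/5
  ⇒ ω_s²/ω_c² = 28/5
Coupling ω_c² = ω_c¹ ⇒ overall = 13/16 × 28/5 = 91/20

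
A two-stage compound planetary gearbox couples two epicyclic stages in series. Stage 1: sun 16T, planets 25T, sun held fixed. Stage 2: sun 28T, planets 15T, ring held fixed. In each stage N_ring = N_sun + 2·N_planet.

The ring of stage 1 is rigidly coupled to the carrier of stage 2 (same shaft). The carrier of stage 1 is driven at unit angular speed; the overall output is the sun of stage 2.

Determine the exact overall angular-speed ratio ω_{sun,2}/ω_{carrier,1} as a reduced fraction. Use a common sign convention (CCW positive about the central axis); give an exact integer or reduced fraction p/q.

1763/462

Stage 1: N_ring = 16 + 2·25 = 66
Stage 1: 16(ω_s−ω_c) = −66(ω_r−ω_c),  ω_s=0, ω_c=1
Stage 1: ω_r = 1 − (16/66)(0−1) = 41/33
  ⇒ ω_r¹/ω_c¹ = 41/33
Stage 2: N_ring = 28 + 2·15 = 58
Stage 2: 28(ω_s−ω_c) = −58(ω_r−ω_c),  ω_r=0, ω_c=1
Stage 2: ω_s = 1 − (58/28)(0−1) = 43/14
  ⇒ ω_s²/ω_c² = 43/14
Coupling ω_c² = ω_r¹ ⇒ overall = 41/33 × 43/14 = 1763/462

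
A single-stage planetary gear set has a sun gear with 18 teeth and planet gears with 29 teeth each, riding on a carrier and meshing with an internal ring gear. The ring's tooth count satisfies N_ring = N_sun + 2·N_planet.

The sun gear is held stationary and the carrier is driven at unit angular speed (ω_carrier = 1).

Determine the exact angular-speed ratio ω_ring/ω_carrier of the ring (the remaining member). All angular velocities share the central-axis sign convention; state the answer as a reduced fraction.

47/38

N_ring = 18 + 2·29 = 76
18(ω_s−ω_c) = −76(ω_r−ω_c),  ω_s=0, ω_c=1
ω_r = 1 − (18/76)(0−1) = 47/38
ω_r/ω_c = 47/38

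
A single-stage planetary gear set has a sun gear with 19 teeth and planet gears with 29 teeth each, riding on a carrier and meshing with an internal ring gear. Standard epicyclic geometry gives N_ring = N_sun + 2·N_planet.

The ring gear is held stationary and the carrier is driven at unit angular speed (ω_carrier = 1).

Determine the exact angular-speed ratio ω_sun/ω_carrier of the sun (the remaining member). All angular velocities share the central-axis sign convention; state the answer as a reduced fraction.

96/19

N_ring = 19 + 2·29 = 77
19(ω_s−ω_c) = −77(ω_r−ω_c),  ω_r=0, ω_c=1
ω_s = 1 − (77/19)(0−1) = 96/19
ω_s/ω_c = 96/19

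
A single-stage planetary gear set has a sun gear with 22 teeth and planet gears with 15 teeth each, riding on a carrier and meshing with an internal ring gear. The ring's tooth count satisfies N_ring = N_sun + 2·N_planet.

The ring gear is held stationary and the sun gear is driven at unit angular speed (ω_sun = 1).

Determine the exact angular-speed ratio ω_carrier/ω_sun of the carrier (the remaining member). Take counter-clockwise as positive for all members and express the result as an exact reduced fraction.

N_ring = 22 + 2·15 = 52
22(ω_s−ω_c) = −52(ω_r−ω_c),  ω_r=0, ω_s=1
22(1−ω_c) = −52(0−ω_c)  ⇒  74ω_c = 22  ⇒  ω_c = 11/37
ω_c/ω_s = 11/37

11/37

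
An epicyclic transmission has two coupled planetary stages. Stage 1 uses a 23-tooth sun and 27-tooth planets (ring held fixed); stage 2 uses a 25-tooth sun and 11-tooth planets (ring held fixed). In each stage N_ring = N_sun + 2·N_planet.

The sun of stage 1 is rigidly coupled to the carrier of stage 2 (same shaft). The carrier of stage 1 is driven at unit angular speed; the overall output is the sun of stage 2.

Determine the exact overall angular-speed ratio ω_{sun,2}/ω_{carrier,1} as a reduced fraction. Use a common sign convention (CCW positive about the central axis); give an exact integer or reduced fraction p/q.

Stage 1: N_ring = 23 + 2·27 = 77
Stage 1: 23(ω_s−ω_c) = −77(ω_r−ω_c),  ω_r=0, ω_c=1
Stage 1: ω_s = 1 − (77/23)(0−1) = 100/23
  ⇒ ω_s¹/ω_c¹ = 100/23
Stage 2: N_ring = 25 + 2·11 = 47
Stage 2: 25(ω_s−ω_c) = −47(ω_r−ω_c),  ω_r=0, ω_c=1
Stage 2: ω_s = 1 − (47/25)(0−1) = 72/25
  ⇒ ω_s²/ω_c² = 72/25
Coupling ω_c² = ω_s¹ ⇒ overall = 100/23 × 72/25 = 288/23

288/23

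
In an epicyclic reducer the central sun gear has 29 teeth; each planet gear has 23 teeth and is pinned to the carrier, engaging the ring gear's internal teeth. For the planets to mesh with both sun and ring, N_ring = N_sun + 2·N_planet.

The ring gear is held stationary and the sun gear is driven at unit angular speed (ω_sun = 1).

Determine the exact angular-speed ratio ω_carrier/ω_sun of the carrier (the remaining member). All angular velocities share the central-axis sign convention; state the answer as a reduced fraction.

29/104

N_ring = 29 + 2·23 = 75
29(ω_s−ω_c) = −75(ω_r−ω_c),  ω_r=0, ω_s=1
29(1−ω_c) = −75(0−ω_c)  ⇒  104ω_c = 29  ⇒  ω_c = 29/104
ω_c/ω_s = 29/104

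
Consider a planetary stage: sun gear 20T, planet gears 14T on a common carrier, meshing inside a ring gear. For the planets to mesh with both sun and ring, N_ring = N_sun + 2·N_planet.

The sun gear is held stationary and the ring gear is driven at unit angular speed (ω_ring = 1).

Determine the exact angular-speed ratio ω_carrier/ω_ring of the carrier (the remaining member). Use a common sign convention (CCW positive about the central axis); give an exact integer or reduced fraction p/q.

N_ring = 20 + 2·14 = 48
20(ω_s−ω_c) = −48(ω_r−ω_c),  ω_s=0, ω_r=1
20(0−ω_c) = −48(1−ω_c)  ⇒  68ω_c = 48  ⇒  ω_c = 12/17
ω_c/ω_r = 12/17

12/17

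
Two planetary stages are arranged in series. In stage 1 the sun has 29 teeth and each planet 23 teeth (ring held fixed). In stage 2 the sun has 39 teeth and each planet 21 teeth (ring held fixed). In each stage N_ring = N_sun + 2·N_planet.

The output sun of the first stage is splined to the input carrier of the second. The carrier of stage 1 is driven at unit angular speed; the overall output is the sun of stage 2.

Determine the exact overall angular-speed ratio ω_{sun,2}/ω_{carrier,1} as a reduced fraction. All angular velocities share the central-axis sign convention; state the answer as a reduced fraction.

Stage 1: N_ring = 29 + 2·23 = 75
Stage 1: 29(ω_s−ω_c) = −75(ω_r−ω_c),  ω_r=0, ω_c=1
Stage 1: ω_s = 1 − (75/29)(0−1) = 104/29
  ⇒ ω_s¹/ω_c¹ = 104/29
Stage 2: N_ring = 39 + 2·21 = 81
Stage 2: 39(ω_s−ω_c) = −81(ω_r−ω_c),  ω_r=0, ω_c=1
Stage 2: ω_s = 1 − (81/39)(0−1) = 40/13
  ⇒ ω_s²/ω_c² = 40/13
Coupling ω_c² = ω_s¹ ⇒ overall = 104/29 × 40/13 = 320/29

320/29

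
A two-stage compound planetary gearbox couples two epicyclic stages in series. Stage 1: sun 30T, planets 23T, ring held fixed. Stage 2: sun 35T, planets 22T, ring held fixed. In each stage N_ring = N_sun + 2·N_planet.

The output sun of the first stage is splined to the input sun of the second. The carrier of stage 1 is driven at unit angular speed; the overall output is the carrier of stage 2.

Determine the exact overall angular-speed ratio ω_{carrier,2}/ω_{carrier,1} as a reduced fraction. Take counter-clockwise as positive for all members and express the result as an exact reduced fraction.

371/342

Stage 1: N_ring = 30 + 2·23 = 76
Stage 1: 30(ω_s−ω_c) = −76(ω_r−ω_c),  ω_r=0, ω_c=1
Stage 1: ω_s = 1 − (76/30)(0−1) = 53/15
  ⇒ ω_s¹/ω_c¹ = 53/15
Stage 2: N_ring = 35 + 2·22 = 79
Stage 2: 35(ω_s−ω_c) = −79(ω_r−ω_c),  ω_r=0, ω_s=1
Stage 2: 35(1−ω_c) = −79(0−ω_c)  ⇒  114ω_c = 35  ⇒  ω_c = 35/114
  ⇒ ω_c²/ω_s² = 35/114
Coupling ω_s² = ω_s¹ ⇒ overall = 53/15 × 35/114 = 371/342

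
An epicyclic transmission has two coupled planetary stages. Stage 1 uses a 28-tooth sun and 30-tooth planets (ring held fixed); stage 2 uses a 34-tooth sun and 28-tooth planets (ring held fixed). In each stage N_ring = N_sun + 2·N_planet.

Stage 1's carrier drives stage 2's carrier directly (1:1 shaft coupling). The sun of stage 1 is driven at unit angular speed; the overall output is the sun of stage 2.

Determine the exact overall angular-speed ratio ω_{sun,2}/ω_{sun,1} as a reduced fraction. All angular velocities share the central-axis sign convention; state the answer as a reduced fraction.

434/493

Stage 1: N_ring = 28 + 2·30 = 88
Stage 1: 28(ω_s−ω_c) = −88(ω_r−ω_c),  ω_r=0, ω_s=1
Stage 1: 28(1−ω_c) = −88(0−ω_c)  ⇒  116ω_c = 28  ⇒  ω_c = 7/29
  ⇒ ω_c¹/ω_s¹ = 7/29
Stage 2: N_ring = 34 + 2·28 = 90
Stage 2: 34(ω_s−ω_c) = −90(ω_r−ω_c),  ω_r=0, ω_c=1
Stage 2: ω_s = 1 − (90/34)(0−1) = 62/17
  ⇒ ω_s²/ω_c² = 62/17
Coupling ω_c² = ω_c¹ ⇒ overall = 7/29 × 62/17 = 434/493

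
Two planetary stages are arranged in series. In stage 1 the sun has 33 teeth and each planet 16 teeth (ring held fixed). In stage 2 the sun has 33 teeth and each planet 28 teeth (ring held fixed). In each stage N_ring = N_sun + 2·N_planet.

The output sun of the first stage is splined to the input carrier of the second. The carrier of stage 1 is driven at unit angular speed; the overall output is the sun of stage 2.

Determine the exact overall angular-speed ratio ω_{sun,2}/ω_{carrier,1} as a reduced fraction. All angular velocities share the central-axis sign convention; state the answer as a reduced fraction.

Stage 1: N_ring = 33 + 2·16 = 65
Stage 1: 33(ω_s−ω_c) = −65(ω_r−ω_c),  ω_r=0, ω_c=1
Stage 1: ω_s = 1 − (65/33)(0−1) = 98/33
  ⇒ ω_s¹/ω_c¹ = 98/33
Stage 2: N_ring = 33 + 2·28 = 89
Stage 2: 33(ω_s−ω_c) = −89(ω_r−ω_c),  ω_r=0, ω_c=1
Stage 2: ω_s = 1 − (89/33)(0−1) = 122/33
  ⇒ ω_s²/ω_c² = 122/33
Coupling ω_c² = ω_s¹ ⇒ overall = 98/33 × 122/33 = 11956/1089

11956/1089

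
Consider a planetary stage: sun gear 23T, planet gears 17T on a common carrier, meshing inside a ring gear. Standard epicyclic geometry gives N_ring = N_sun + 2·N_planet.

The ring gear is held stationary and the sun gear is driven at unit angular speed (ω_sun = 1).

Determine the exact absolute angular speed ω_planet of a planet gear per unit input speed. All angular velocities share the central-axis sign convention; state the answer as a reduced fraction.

-23/34

N_ring = 23 + 2·17 = 57
23(ω_s−ω_c) = −57(ω_r−ω_c),  ω_r=0, ω_s=1
23(1−ω_c) = −57(0−ω_c)  ⇒  80ω_c = 23  ⇒  ω_c = 23/80
sun–planet: 23·(1−23/80) = −17·(ω_p−ω_c)  ⇒  ω_p−ω_c = −(23/17)·(57/80) = -1311/1360
ω_p = 23/80 − 1311/1360 = -23/34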